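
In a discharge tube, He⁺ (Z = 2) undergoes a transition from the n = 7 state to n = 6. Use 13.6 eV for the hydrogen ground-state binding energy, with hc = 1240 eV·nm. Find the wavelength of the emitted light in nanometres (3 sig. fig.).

For Z = 2 the level energies scale as Z², so the effective Rydberg energy is 13.6 × 4 = 54.40 eV.
ΔE = 54.40 × (1/6² − 1/7²) = 54.40 × 0.007370 = 0.4009 eV.
λ = hc/ΔE = 1240 / 0.4009 = 3090 nm.

3090 nm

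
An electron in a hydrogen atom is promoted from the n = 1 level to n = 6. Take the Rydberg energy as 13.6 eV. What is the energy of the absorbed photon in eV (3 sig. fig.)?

13.2 eV

E_6 = −13.60/36 = −0.3778 eV and E_1 = −13.60/1 = −13.60 eV.
The photon energy is |E_6 − E_1| = 13.2 eV.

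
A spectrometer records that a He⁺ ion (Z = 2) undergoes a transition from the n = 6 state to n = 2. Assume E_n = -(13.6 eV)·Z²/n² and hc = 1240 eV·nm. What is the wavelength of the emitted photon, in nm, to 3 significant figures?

For Z = 2 the level energies scale as Z², so the effective Rydberg energy is 13.6 × 4 = 54.40 eV.
ΔE = 54.40 × (1/2² − 1/6²) = 54.40 × 0.2222 = 12.09 eV.
λ = hc/ΔE = 1240 / 12.09 = 103 nm.

103 nm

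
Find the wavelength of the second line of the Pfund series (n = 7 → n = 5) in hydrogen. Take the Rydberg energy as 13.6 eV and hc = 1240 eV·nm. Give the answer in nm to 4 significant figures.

4654 nm

The Pfund series terminates on n_f = 5; the second line has n_i = 5+2 = 7.
ΔE = 13.60 × (1/5² − 1/7²) = 0.2664 eV.
λ = 1240 / 0.2664 = 4654 nm.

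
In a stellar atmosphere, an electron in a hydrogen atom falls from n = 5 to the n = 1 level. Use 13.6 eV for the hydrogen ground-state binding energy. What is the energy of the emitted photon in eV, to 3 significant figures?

13.1 eV

E_5 = −13.60/25 = −0.5440 eV and E_1 = −13.60/1 = −13.60 eV.
The photon energy is |E_5 − E_1| = 13.1 eV.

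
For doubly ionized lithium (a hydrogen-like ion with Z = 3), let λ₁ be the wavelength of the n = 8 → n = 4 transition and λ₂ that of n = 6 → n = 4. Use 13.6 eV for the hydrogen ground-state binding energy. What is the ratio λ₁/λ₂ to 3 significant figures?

0.741

λ ∝ 1/ΔE ∝ 1/(1/n_f² − 1/n_i²), and the Z² and hc factors cancel in the ratio.
λ₁/λ₂ = (1/4² − 1/6²)/(1/4² − 1/8²) = 0.03472/0.04688 = 0.741.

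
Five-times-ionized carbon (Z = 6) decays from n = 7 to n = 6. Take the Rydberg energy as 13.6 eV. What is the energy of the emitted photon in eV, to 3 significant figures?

The Bohr energies scale as Z², so for Z = 6: E_n = −489.6/n² eV.
E_7 = −489.6/49 = −9.992 eV and E_6 = −489.6/36 = −13.60 eV.
The photon energy is |E_7 − E_6| = 3.61 eV.

3.61 eV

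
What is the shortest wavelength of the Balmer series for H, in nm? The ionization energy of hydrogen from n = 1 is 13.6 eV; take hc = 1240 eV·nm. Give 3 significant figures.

365 nm

The Balmer series has lower level n_f = 2; the series limit corresponds to n_i → ∞.
ΔE_max = 13.6 × 1 / 2² = 3.400 eV.
λ_min = 1240 / 3.400 = 365 nm.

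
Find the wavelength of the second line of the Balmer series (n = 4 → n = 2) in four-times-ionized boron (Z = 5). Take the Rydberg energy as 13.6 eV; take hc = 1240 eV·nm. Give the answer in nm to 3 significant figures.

The Balmer series terminates on n_f = 2; the second line has n_i = 2+2 = 4.
ΔE = 340.0 × (1/2² − 1/4²) = 63.75 eV.
λ = 1240 / 63.75 = 19.5 nm.

19.5 nm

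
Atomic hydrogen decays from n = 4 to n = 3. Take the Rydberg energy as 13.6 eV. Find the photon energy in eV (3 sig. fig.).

0.661 eV

E_4 = −13.60/16 = −0.8500 eV and E_3 = −13.60/9 = −1.511 eV.
The photon energy is |E_4 − E_3| = 0.661 eV.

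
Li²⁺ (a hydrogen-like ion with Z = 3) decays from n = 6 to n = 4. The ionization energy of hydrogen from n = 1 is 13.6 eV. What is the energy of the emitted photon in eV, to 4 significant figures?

The Bohr energies scale as Z², so for Z = 3: E_n = −122.4/n² eV.
E_6 = −122.4/36 = −3.400 eV and E_4 = −122.4/16 = −7.650 eV.
The photon energy is |E_6 − E_4| = 4.250 eV.

4.250 eV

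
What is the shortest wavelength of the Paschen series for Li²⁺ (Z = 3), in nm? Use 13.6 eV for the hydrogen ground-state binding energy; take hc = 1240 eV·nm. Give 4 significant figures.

The Paschen series has lower level n_f = 3; the series limit corresponds to n_i → ∞.
ΔE_max = 13.6 × 9 / 3² = 13.60 eV.
λ_min = 1240 / 13.60 = 91.18 nm.

91.18 nm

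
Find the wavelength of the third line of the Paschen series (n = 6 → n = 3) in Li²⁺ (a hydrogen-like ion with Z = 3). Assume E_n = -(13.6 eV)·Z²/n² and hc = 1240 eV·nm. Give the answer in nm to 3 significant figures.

122 nm

The Paschen series terminates on n_f = 3; the third line has n_i = 3+3 = 6.
ΔE = 122.4 × (1/3² − 1/6²) = 10.20 eV.
λ = 1240 / 10.20 = 122 nm.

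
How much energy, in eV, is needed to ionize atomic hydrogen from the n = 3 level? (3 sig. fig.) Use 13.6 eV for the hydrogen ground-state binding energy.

E_3 = −13.60/9 = −1.51 eV, so ionization (to E = 0) requires 1.51 eV.

1.51 eV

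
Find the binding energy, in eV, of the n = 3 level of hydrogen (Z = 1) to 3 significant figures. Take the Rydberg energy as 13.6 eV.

1.51 eV

E_3 = −13.60/9 = −1.51 eV, so ionization (to E = 0) requires 1.51 eV.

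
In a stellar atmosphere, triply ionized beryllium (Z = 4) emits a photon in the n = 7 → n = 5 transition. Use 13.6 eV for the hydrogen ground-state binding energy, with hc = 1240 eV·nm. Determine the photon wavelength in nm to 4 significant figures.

For Z = 4 the level energies scale as Z², so the effective Rydberg energy is 13.6 × 16 = 217.6 eV.
ΔE = 217.6 × (1/5² − 1/7²) = 217.6 × 0.01959 = 4.263 eV.
λ = hc/ΔE = 1240 / 4.263 = 290.9 nm.

290.9 nm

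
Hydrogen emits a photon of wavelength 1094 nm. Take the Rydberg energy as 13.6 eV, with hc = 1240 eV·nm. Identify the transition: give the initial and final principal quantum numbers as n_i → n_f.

n_i = 6, n_f = 3

The photon energy is ΔE = hc/λ = 1240 / 1094 = 1.133 eV.
With Z = 1, ΔE = 13.60 × (1/n_f² − 1/n_i²), so 1/n_f² − 1/n_i² = 0.08334.
Trying n_f = 3 gives 1/n_i² = 0.02777, i.e. n_i ≈ 6; this pair matches.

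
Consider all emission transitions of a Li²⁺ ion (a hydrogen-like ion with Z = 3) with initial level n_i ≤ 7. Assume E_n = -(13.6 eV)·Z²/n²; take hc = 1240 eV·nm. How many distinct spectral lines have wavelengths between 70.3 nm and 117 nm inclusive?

2

Enumerate all n_i → n_f pairs with 1 ≤ n_f < n_i ≤ 7 and compute λ = 1240 / [13.6·9·(1/n_f² − 1/n_i²)].
Lines falling in [70.3, 117] nm: 3→2 (72.94 nm), 7→3 (111.7 nm).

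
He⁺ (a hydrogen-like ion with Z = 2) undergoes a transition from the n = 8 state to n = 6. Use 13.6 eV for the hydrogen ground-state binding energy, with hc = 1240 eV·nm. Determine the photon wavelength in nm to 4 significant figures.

1876 nm

For Z = 2 the level energies scale as Z², so the effective Rydberg energy is 13.6 × 4 = 54.40 eV.
ΔE = 54.40 × (1/6² − 1/8²) = 54.40 × 0.01215 = 0.6611 eV.
λ = hc/ΔE = 1240 / 0.6611 = 1876 nm.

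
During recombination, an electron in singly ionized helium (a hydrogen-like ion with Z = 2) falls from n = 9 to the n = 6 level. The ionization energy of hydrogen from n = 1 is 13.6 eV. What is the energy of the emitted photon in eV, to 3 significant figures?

0.840 eV

The Bohr energies scale as Z², so for Z = 2: E_n = −54.40/n² eV.
E_9 = −54.40/81 = −0.6716 eV and E_6 = −54.40/36 = −1.511 eV.
The photon energy is |E_9 − E_6| = 0.840 eV.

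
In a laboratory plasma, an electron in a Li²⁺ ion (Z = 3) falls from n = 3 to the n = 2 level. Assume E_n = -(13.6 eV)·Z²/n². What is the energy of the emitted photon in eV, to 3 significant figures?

The Bohr energies scale as Z², so for Z = 3: E_n = −122.4/n² eV.
E_3 = −122.4/9 = −13.60 eV and E_2 = −122.4/4 = −30.60 eV.
The photon energy is |E_3 − E_2| = 17.0 eV.

17.0 eV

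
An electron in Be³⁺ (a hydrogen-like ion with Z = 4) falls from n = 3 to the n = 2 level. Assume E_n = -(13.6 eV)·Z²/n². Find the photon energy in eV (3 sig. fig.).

30.2 eV

The Bohr energies scale as Z², so for Z = 4: E_n = −217.6/n² eV.
E_3 = −217.6/9 = −24.18 eV and E_2 = −217.6/4 = −54.40 eV.
The photon energy is |E_3 − E_2| = 30.2 eV.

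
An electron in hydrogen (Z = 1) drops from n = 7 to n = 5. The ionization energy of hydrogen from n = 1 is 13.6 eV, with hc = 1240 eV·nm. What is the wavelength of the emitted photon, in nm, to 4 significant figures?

ΔE = 13.60 × (1/5² − 1/7²) = 13.60 × 0.01959 = 0.2664 eV.
λ = hc/ΔE = 1240 / 0.2664 = 4654 nm.

4654 nm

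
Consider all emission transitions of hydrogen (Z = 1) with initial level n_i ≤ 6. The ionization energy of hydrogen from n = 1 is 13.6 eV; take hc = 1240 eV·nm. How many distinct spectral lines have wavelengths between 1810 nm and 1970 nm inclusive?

Enumerate all n_i → n_f pairs with 1 ≤ n_f < n_i ≤ 6 and compute λ = 1240 / [13.6·1·(1/n_f² − 1/n_i²)].
Lines falling in [1810, 1970] nm: 4→3 (1876 nm).

1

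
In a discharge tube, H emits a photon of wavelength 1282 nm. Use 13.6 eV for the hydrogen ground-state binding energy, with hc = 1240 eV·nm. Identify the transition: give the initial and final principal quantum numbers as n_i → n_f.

n_i = 5, n_f = 3

The photon energy is ΔE = hc/λ = 1240 / 1282 = 0.9672 eV.
With Z = 1, ΔE = 13.60 × (1/n_f² − 1/n_i²), so 1/n_f² − 1/n_i² = 0.07112.
Trying n_f = 3 gives 1/n_i² = 0.03999, i.e. n_i ≈ 5; this pair matches.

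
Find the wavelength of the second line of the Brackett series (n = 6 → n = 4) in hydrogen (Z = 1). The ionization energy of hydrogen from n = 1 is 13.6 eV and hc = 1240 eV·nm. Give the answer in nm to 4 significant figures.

2626 nm

The Brackett series terminates on n_f = 4; the second line has n_i = 4+2 = 6.
ΔE = 13.60 × (1/4² − 1/6²) = 0.4722 eV.
λ = 1240 / 0.4722 = 2626 nm.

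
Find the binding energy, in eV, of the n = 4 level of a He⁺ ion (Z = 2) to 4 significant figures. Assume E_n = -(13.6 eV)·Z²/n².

3.400 eV

E_n = −13.6 Z²/n² = −54.40/n² eV for Z = 2.
E_4 = −54.40/16 = −3.400 eV, so ionization (to E = 0) requires 3.400 eV.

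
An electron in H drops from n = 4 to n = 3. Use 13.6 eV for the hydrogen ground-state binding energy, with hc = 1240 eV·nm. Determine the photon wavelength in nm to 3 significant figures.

ΔE = 13.60 × (1/3² − 1/4²) = 13.60 × 0.04861 = 0.6611 eV.
λ = hc/ΔE = 1240 / 0.6611 = 1880 nm.
This line belongs to the Paschen series.

1880 nm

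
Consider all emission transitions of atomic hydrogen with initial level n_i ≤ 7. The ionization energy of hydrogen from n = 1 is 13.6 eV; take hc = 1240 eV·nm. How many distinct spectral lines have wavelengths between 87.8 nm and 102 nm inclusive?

4

Enumerate all n_i → n_f pairs with 1 ≤ n_f < n_i ≤ 7 and compute λ = 1240 / [13.6·1·(1/n_f² − 1/n_i²)].
Lines falling in [87.8, 102] nm: 7→1 (93.08 nm), 6→1 (93.78 nm), 5→1 (94.98 nm), 4→1 (97.25 nm).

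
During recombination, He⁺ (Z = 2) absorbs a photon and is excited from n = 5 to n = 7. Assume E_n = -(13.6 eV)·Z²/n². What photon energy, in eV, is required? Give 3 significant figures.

The Bohr energies scale as Z², so for Z = 2: E_n = −54.40/n² eV.
E_7 = −54.40/49 = −1.110 eV and E_5 = −54.40/25 = −2.176 eV.
The photon energy is |E_7 − E_5| = 1.07 eV.

1.07 eV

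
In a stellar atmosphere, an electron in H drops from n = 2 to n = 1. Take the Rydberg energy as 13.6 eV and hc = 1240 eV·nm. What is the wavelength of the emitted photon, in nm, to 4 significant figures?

121.6 nm

ΔE = 13.60 × (1/1² − 1/2²) = 13.60 × 0.7500 = 10.20 eV.
λ = hc/ΔE = 1240 / 10.20 = 121.6 nm.
This line belongs to the Lyman series.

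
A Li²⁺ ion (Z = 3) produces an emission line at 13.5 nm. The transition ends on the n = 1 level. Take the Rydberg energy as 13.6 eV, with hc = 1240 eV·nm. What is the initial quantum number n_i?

The photon energy is ΔE = hc/λ = 1240 / 13.5 = 91.85 eV.
With Z = 3, ΔE = 122.4 × (1/n_f² − 1/n_i²), so 1/n_f² − 1/n_i² = 0.7504.
With n_f = 1: 1/n_i² = 1/1 − 0.7504 = 0.2496, so n_i ≈ 2.00.

n_i = 2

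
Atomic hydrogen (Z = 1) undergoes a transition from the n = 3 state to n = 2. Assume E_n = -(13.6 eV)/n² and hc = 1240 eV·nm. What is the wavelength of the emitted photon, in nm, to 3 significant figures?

ΔE = 13.60 × (1/2² − 1/3²) = 13.60 × 0.1389 = 1.889 eV.
λ = hc/ΔE = 1240 / 1.889 = 656 nm.
This line belongs to the Balmer series.

656 nm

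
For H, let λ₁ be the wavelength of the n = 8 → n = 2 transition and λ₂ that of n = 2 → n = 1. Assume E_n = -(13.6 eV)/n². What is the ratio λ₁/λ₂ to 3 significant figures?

λ ∝ 1/ΔE ∝ 1/(1/n_f² − 1/n_i²), and the Z² and hc factors cancel in the ratio.
λ₁/λ₂ = (1/1² − 1/2²)/(1/2² − 1/8²) = 0.7500/0.2344 = 3.20.

3.20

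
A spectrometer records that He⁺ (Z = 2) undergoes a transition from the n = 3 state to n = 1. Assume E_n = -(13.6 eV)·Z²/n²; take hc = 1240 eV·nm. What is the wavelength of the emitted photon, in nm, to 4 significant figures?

For Z = 2 the level energies scale as Z², so the effective Rydberg energy is 13.6 × 4 = 54.40 eV.
ΔE = 54.40 × (1/1² − 1/3²) = 54.40 × 0.8889 = 48.36 eV.
λ = hc/ΔE = 1240 / 48.36 = 25.64 nm.

25.64 nm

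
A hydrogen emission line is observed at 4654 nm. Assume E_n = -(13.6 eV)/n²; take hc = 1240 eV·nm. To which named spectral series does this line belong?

ΔE = 1240/4654 = 0.2664 eV.
This matches 13.6 × (1/5² − 1/7²), so n_f = 5: the Pfund series.

Pfund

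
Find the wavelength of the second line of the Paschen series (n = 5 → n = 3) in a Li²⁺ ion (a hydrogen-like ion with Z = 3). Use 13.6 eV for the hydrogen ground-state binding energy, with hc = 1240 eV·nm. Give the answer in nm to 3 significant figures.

The Paschen series terminates on n_f = 3; the second line has n_i = 3+2 = 5.
ΔE = 122.4 × (1/3² − 1/5²) = 8.704 eV.
λ = 1240 / 8.704 = 142 nm.

142 nm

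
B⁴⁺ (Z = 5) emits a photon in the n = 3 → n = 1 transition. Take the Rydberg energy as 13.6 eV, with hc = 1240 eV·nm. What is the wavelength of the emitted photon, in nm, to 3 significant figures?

For Z = 5 the level energies scale as Z², so the effective Rydberg energy is 13.6 × 25 = 340.0 eV.
ΔE = 340.0 × (1/1² − 1/3²) = 340.0 × 0.8889 = 302.2 eV.
λ = hc/ΔE = 1240 / 302.2 = 4.10 nm.

4.10 nm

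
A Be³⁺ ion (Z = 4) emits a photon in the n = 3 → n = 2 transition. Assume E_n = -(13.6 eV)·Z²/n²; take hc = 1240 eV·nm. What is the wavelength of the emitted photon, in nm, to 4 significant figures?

For Z = 4 the level energies scale as Z², so the effective Rydberg energy is 13.6 × 16 = 217.6 eV.
ΔE = 217.6 × (1/2² − 1/3²) = 217.6 × 0.1389 = 30.22 eV.
λ = hc/ΔE = 1240 / 30.22 = 41.03 nm.

41.03 nm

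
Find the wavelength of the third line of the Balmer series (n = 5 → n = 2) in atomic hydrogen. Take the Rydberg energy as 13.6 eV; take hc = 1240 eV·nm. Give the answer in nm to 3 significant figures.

The Balmer series terminates on n_f = 2; the third line has n_i = 2+3 = 5.
ΔE = 13.60 × (1/2² − 1/5²) = 2.856 eV.
λ = 1240 / 2.856 = 434 nm.

434 nm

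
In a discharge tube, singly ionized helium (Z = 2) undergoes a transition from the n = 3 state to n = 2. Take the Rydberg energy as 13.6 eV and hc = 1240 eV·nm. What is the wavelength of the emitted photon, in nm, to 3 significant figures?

For Z = 2 the level energies scale as Z², so the effective Rydberg energy is 13.6 × 4 = 54.40 eV.
ΔE = 54.40 × (1/2² − 1/3²) = 54.40 × 0.1389 = 7.556 eV.
λ = hc/ΔE = 1240 / 7.556 = 164 nm.

164 nm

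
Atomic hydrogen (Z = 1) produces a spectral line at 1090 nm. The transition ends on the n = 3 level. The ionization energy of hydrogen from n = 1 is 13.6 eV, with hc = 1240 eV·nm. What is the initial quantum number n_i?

The photon energy is ΔE = hc/λ = 1240 / 1090 = 1.138 eV.
With Z = 1, ΔE = 13.60 × (1/n_f² − 1/n_i²), so 1/n_f² − 1/n_i² = 0.08365.
With n_f = 3: 1/n_i² = 1/9 − 0.08365 = 0.02746, so n_i ≈ 6.03.

n_i = 6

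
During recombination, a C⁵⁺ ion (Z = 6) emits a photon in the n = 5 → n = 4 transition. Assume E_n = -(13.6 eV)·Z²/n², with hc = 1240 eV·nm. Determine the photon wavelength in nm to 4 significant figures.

For Z = 6 the level energies scale as Z², so the effective Rydberg energy is 13.6 × 36 = 489.6 eV.
ΔE = 489.6 × (1/4² − 1/5²) = 489.6 × 0.02250 = 11.02 eV.
λ = hc/ΔE = 1240 / 11.02 = 112.6 nm.

112.6 nm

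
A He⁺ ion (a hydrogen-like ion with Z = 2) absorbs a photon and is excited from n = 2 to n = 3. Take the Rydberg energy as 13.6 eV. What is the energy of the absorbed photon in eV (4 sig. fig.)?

The Bohr energies scale as Z², so for Z = 2: E_n = −54.40/n² eV.
E_3 = −54.40/9 = −6.044 eV and E_2 = −54.40/4 = −13.60 eV.
The photon energy is |E_3 − E_2| = 7.556 eV.

7.556 eV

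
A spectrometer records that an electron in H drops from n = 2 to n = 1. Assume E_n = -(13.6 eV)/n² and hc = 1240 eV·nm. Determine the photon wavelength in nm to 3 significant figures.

ΔE = 13.60 × (1/1² − 1/2²) = 13.60 × 0.7500 = 10.20 eV.
λ = hc/ΔE = 1240 / 10.20 = 122 nm.

122 nm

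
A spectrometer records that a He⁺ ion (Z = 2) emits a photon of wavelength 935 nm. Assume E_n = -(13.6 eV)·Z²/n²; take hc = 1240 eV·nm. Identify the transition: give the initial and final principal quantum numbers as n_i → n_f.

The photon energy is ΔE = hc/λ = 1240 / 935 = 1.326 eV.
With Z = 2, ΔE = 54.40 × (1/n_f² − 1/n_i²), so 1/n_f² − 1/n_i² = 0.02438.
Trying n_f = 5 gives 1/n_i² = 0.01562, i.e. n_i ≈ 8; this pair matches.

n_i = 8, n_f = 5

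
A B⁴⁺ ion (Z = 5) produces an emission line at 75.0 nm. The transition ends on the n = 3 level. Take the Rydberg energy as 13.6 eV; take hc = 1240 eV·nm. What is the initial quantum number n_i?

The photon energy is ΔE = hc/λ = 1240 / 75.0 = 16.53 eV.
With Z = 5, ΔE = 340.0 × (1/n_f² − 1/n_i²), so 1/n_f² − 1/n_i² = 0.04863.
With n_f = 3: 1/n_i² = 1/9 − 0.04863 = 0.06248, so n_i ≈ 4.00.

n_i = 4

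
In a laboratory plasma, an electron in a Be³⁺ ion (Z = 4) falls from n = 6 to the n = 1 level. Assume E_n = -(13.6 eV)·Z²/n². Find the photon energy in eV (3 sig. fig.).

212 eV

The Bohr energies scale as Z², so for Z = 4: E_n = −217.6/n² eV.
E_6 = −217.6/36 = −6.044 eV and E_1 = −217.6/1 = −217.6 eV.
The photon energy is |E_6 − E_1| = 212 eV.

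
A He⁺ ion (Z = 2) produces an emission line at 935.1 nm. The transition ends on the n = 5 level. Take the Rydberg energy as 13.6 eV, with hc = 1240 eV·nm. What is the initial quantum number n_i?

The photon energy is ΔE = hc/λ = 1240 / 935.1 = 1.326 eV.
With Z = 2, ΔE = 54.40 × (1/n_f² − 1/n_i²), so 1/n_f² − 1/n_i² = 0.02438.
With n_f = 5: 1/n_i² = 1/25 − 0.02438 = 0.01562, so n_i ≈ 8.00.

n_i = 8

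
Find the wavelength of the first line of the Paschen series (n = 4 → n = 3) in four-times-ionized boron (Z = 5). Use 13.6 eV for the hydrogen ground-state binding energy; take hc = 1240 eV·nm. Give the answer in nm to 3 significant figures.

75.0 nm

The Paschen series terminates on n_f = 3; the first line has n_i = 3+1 = 4.
ΔE = 340.0 × (1/3² − 1/4²) = 16.53 eV.
λ = 1240 / 16.53 = 75.0 nm.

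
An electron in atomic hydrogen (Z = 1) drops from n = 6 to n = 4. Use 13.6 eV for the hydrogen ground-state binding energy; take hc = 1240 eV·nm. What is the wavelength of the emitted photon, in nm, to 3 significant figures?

ΔE = 13.60 × (1/4² − 1/6²) = 13.60 × 0.03472 = 0.4722 eV.
λ = hc/ΔE = 1240 / 0.4722 = 2630 nm.
This line belongs to the Brackett series.

2630 nm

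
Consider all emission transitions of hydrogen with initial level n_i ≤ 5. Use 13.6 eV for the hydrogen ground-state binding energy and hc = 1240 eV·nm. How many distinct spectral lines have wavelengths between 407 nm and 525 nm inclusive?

Enumerate all n_i → n_f pairs with 1 ≤ n_f < n_i ≤ 5 and compute λ = 1240 / [13.6·1·(1/n_f² − 1/n_i²)].
Lines falling in [407, 525] nm: 5→2 (434.2 nm), 4→2 (486.3 nm).

2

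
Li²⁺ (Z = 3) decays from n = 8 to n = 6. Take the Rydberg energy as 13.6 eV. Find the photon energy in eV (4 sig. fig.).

The Bohr energies scale as Z², so for Z = 3: E_n = −122.4/n² eV.
E_8 = −122.4/64 = −1.913 eV and E_6 = −122.4/36 = −3.400 eV.
The photon energy is |E_8 − E_6| = 1.488 eV.

1.488 eV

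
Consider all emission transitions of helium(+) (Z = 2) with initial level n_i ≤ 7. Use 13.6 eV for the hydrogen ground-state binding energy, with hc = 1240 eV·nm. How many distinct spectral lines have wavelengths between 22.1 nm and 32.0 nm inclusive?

6

Enumerate all n_i → n_f pairs with 1 ≤ n_f < n_i ≤ 7 and compute λ = 1240 / [13.6·4·(1/n_f² − 1/n_i²)].
Lines falling in [22.1, 32.0] nm: 7→1 (23.27 nm), 6→1 (23.45 nm), 5→1 (23.74 nm), 4→1 (24.31 nm), 3→1 (25.64 nm), 2→1 (30.39 nm).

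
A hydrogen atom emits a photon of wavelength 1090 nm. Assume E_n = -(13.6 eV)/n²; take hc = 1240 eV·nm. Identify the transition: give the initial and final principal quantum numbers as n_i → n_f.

n_i = 6, n_f = 3

The photon energy is ΔE = hc/λ = 1240 / 1090 = 1.138 eV.
With Z = 1, ΔE = 13.60 × (1/n_f² − 1/n_i²), so 1/n_f² − 1/n_i² = 0.08365.
Trying n_f = 3 gives 1/n_i² = 0.02746, i.e. n_i ≈ 6; this pair matches.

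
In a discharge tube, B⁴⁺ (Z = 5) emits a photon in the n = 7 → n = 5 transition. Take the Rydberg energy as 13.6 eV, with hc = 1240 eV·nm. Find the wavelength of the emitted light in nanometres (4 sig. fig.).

186.2 nm

For Z = 5 the level energies scale as Z², so the effective Rydberg energy is 13.6 × 25 = 340.0 eV.
ΔE = 340.0 × (1/5² − 1/7²) = 340.0 × 0.01959 = 6.661 eV.
λ = hc/ΔE = 1240 / 6.661 = 186.2 nm.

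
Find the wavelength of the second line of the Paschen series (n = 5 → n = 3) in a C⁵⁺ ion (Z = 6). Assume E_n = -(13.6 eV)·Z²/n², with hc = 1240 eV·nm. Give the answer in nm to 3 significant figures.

35.6 nm

The Paschen series terminates on n_f = 3; the second line has n_i = 3+2 = 5.
ΔE = 489.6 × (1/3² − 1/5²) = 34.82 eV.
λ = 1240 / 34.82 = 35.6 nm.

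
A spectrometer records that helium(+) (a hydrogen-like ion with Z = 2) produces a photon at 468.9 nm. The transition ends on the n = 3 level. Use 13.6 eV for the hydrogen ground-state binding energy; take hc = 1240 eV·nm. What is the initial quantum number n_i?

n_i = 4

The photon energy is ΔE = hc/λ = 1240 / 468.9 = 2.644 eV.
With Z = 2, ΔE = 54.40 × (1/n_f² − 1/n_i²), so 1/n_f² − 1/n_i² = 0.04861.
With n_f = 3: 1/n_i² = 1/9 − 0.04861 = 0.06250, so n_i ≈ 4.00.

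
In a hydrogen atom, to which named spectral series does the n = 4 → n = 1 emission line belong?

Lyman

The series is set by the lower level: n_f = 1 is the Lyman series.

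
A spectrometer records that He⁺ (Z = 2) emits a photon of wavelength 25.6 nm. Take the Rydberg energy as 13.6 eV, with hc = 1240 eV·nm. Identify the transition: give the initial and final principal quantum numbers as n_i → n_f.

n_i = 3, n_f = 1

The photon energy is ΔE = hc/λ = 1240 / 25.6 = 48.44 eV.
With Z = 2, ΔE = 54.40 × (1/n_f² − 1/n_i²), so 1/n_f² − 1/n_i² = 0.8904.
Trying n_f = 1 gives 1/n_i² = 0.1096, i.e. n_i ≈ 3; this pair matches.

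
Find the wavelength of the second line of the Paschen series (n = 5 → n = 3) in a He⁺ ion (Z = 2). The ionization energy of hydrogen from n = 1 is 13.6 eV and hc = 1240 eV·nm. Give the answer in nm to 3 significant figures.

321 nm

The Paschen series terminates on n_f = 3; the second line has n_i = 3+2 = 5.
ΔE = 54.40 × (1/3² − 1/5²) = 3.868 eV.
λ = 1240 / 3.868 = 321 nm.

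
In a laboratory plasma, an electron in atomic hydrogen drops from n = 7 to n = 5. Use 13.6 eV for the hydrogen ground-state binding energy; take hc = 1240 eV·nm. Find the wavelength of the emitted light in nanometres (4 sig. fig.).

ΔE = 13.60 × (1/5² − 1/7²) = 13.60 × 0.01959 = 0.2664 eV.
λ = hc/ΔE = 1240 / 0.2664 = 4654 nm.

4654 nm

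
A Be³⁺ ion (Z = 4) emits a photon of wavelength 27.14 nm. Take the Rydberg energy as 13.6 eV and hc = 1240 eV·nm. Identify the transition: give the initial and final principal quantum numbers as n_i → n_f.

The photon energy is ΔE = hc/λ = 1240 / 27.14 = 45.69 eV.
With Z = 4, ΔE = 217.6 × (1/n_f² − 1/n_i²), so 1/n_f² − 1/n_i² = 0.2100.
Trying n_f = 2 gives 1/n_i² = 0.04003, i.e. n_i ≈ 5; this pair matches.

n_i = 5, n_f = 2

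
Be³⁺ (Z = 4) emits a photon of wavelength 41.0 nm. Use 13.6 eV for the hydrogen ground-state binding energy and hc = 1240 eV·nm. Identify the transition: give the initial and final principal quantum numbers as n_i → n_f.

The photon energy is ΔE = hc/λ = 1240 / 41.0 = 30.24 eV.
With Z = 4, ΔE = 217.6 × (1/n_f² − 1/n_i²), so 1/n_f² − 1/n_i² = 0.1390.
Trying n_f = 2 gives 1/n_i² = 0.1110, i.e. n_i ≈ 3; this pair matches.

n_i = 3, n_f = 2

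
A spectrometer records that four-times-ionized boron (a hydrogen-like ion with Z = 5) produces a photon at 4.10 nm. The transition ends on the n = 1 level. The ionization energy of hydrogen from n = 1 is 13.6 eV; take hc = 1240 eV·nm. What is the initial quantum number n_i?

n_i = 3

The photon energy is ΔE = hc/λ = 1240 / 4.10 = 302.4 eV.
With Z = 5, ΔE = 340.0 × (1/n_f² − 1/n_i²), so 1/n_f² − 1/n_i² = 0.8895.
With n_f = 1: 1/n_i² = 1/1 − 0.8895 = 0.1105, so n_i ≈ 3.01.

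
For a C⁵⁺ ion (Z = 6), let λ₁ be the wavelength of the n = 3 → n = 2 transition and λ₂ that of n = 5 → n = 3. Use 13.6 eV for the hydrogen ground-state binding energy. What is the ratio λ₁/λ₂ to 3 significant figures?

0.512

λ ∝ 1/ΔE ∝ 1/(1/n_f² − 1/n_i²), and the Z² and hc factors cancel in the ratio.
λ₁/λ₂ = (1/3² − 1/5²)/(1/2² − 1/3²) = 0.07111/0.1389 = 0.512.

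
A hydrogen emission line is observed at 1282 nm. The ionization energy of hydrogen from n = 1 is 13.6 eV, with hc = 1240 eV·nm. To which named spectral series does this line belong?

Paschen

ΔE = 1240/1282 = 0.9672 eV.
This matches 13.6 × (1/3² − 1/5²), so n_f = 3: the Paschen series.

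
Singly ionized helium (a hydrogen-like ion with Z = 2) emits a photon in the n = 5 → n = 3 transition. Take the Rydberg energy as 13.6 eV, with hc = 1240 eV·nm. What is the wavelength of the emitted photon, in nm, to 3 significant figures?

For Z = 2 the level energies scale as Z², so the effective Rydberg energy is 13.6 × 4 = 54.40 eV.
ΔE = 54.40 × (1/3² − 1/5²) = 54.40 × 0.07111 = 3.868 eV.
λ = hc/ΔE = 1240 / 3.868 = 321 nm.

321 nm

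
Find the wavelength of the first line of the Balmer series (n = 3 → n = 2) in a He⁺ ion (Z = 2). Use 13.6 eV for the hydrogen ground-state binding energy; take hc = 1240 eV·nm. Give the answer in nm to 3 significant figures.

164 nm

The Balmer series terminates on n_f = 2; the first line has n_i = 2+1 = 3.
ΔE = 54.40 × (1/2² − 1/3²) = 7.556 eV.
λ = 1240 / 7.556 = 164 nm.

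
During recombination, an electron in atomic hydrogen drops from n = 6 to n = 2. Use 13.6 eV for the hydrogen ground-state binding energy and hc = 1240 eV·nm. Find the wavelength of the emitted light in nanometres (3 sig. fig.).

410 nm

ΔE = 13.60 × (1/2² − 1/6²) = 13.60 × 0.2222 = 3.022 eV.
λ = hc/ΔE = 1240 / 3.022 = 410 nm.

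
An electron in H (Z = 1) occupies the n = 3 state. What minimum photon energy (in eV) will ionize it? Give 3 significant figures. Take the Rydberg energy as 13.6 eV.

E_3 = −13.60/9 = −1.51 eV, so ionization (to E = 0) requires 1.51 eV.

1.51 eV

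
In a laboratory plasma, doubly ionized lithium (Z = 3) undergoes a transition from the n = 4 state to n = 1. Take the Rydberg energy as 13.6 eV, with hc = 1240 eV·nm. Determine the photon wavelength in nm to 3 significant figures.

For Z = 3 the level energies scale as Z², so the effective Rydberg energy is 13.6 × 9 = 122.4 eV.
ΔE = 122.4 × (1/1² − 1/4²) = 122.4 × 0.9375 = 114.8 eV.
λ = hc/ΔE = 1240 / 114.8 = 10.8 nm.

10.8 nm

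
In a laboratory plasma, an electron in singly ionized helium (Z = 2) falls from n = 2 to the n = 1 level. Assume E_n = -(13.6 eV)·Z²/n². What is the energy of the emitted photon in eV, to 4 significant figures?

40.80 eV

The Bohr energies scale as Z², so for Z = 2: E_n = −54.40/n² eV.
E_2 = −54.40/4 = −13.60 eV and E_1 = −54.40/1 = −54.40 eV.
The photon energy is |E_2 − E_1| = 40.80 eV.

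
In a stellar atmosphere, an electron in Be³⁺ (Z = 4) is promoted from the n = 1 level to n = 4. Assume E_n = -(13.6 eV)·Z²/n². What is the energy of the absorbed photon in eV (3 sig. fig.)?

204 eV

The Bohr energies scale as Z², so for Z = 4: E_n = −217.6/n² eV.
E_4 = −217.6/16 = −13.60 eV and E_1 = −217.6/1 = −217.6 eV.
The photon energy is |E_4 − E_1| = 204 eV.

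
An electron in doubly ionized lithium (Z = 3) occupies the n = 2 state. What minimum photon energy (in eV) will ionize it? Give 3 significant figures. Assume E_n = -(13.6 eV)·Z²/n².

E_n = −13.6 Z²/n² = −122.4/n² eV for Z = 3.
E_2 = −122.4/4 = −30.6 eV, so ionization (to E = 0) requires 30.6 eV.

30.6 eV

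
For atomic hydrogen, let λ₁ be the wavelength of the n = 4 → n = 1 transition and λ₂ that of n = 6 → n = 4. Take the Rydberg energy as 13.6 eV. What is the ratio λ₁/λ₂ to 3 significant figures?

λ ∝ 1/ΔE ∝ 1/(1/n_f² − 1/n_i²), and the Z² and hc factors cancel in the ratio.
λ₁/λ₂ = (1/4² − 1/6²)/(1/1² − 1/4²) = 0.03472/0.9375 = 0.0370.

0.0370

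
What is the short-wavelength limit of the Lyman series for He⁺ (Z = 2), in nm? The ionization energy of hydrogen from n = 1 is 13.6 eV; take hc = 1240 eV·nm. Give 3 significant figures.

22.8 nm

The Lyman series has lower level n_f = 1; the series limit corresponds to n_i → ∞.
ΔE_max = 13.6 × 4 / 1² = 54.40 eV.
λ_min = 1240 / 54.40 = 22.8 nm.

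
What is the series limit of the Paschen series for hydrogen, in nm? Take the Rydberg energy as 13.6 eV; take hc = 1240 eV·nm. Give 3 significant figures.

821 nm

The Paschen series has lower level n_f = 3; the series limit corresponds to n_i → ∞.
ΔE_max = 13.6 × 1 / 3² = 1.511 eV.
λ_min = 1240 / 1.511 = 821 nm.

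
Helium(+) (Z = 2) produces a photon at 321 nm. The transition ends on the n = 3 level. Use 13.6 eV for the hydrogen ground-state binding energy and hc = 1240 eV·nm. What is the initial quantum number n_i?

n_i = 5

The photon energy is ΔE = hc/λ = 1240 / 321 = 3.863 eV.
With Z = 2, ΔE = 54.40 × (1/n_f² − 1/n_i²), so 1/n_f² − 1/n_i² = 0.07101.
With n_f = 3: 1/n_i² = 1/9 − 0.07101 = 0.04010, so n_i ≈ 4.99.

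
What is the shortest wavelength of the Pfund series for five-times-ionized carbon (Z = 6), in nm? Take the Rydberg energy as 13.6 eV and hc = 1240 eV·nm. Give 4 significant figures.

63.32 nm

The Pfund series has lower level n_f = 5; the series limit corresponds to n_i → ∞.
ΔE_max = 13.6 × 36 / 5² = 19.58 eV.
λ_min = 1240 / 19.58 = 63.32 nm.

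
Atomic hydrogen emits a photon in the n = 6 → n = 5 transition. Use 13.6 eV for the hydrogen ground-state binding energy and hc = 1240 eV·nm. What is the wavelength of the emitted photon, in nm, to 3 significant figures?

ΔE = 13.60 × (1/5² − 1/6²) = 13.60 × 0.01222 = 0.1662 eV.
λ = hc/ΔE = 1240 / 0.1662 = 7460 nm.
This line belongs to the Pfund series.

7460 nm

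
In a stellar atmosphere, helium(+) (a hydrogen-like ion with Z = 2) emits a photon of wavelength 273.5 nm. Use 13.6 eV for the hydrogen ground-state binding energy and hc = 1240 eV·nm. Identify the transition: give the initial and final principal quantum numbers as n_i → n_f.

n_i = 6, n_f = 3

The photon energy is ΔE = hc/λ = 1240 / 273.5 = 4.534 eV.
With Z = 2, ΔE = 54.40 × (1/n_f² − 1/n_i²), so 1/n_f² − 1/n_i² = 0.08334.
Trying n_f = 3 gives 1/n_i² = 0.02777, i.e. n_i ≈ 6; this pair matches.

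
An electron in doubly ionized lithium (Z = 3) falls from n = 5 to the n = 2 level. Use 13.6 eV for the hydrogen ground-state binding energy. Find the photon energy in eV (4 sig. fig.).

The Bohr energies scale as Z², so for Z = 3: E_n = −122.4/n² eV.
E_5 = −122.4/25 = −4.896 eV and E_2 = −122.4/4 = −30.60 eV.
The photon energy is |E_5 − E_2| = 25.70 eV.

25.70 eV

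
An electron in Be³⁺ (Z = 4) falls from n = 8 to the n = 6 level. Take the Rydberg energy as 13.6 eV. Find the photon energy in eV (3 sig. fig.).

2.64 eV

The Bohr energies scale as Z², so for Z = 4: E_n = −217.6/n² eV.
E_8 = −217.6/64 = −3.400 eV and E_6 = −217.6/36 = −6.044 eV.
The photon energy is |E_8 − E_6| = 2.64 eV.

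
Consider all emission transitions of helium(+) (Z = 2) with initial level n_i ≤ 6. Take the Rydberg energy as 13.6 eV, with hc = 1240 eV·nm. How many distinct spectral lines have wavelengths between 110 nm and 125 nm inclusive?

1

Enumerate all n_i → n_f pairs with 1 ≤ n_f < n_i ≤ 6 and compute λ = 1240 / [13.6·4·(1/n_f² − 1/n_i²)].
Lines falling in [110, 125] nm: 4→2 (121.6 nm).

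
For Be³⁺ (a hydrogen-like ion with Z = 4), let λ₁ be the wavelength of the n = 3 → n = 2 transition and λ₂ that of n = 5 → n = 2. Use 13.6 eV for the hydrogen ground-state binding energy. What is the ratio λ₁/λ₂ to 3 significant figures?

1.51

λ ∝ 1/ΔE ∝ 1/(1/n_f² − 1/n_i²), and the Z² and hc factors cancel in the ratio.
λ₁/λ₂ = (1/2² − 1/5²)/(1/2² − 1/3²) = 0.2100/0.1389 = 1.51.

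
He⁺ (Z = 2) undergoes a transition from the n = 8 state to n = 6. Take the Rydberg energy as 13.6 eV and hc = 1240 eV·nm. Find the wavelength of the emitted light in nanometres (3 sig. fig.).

1880 nm

For Z = 2 the level energies scale as Z², so the effective Rydberg energy is 13.6 × 4 = 54.40 eV.
ΔE = 54.40 × (1/6² − 1/8²) = 54.40 × 0.01215 = 0.6611 eV.
λ = hc/ΔE = 1240 / 0.6611 = 1880 nm.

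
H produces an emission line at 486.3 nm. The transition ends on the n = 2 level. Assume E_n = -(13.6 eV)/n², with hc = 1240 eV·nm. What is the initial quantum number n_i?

n_i = 4

The photon energy is ΔE = hc/λ = 1240 / 486.3 = 2.550 eV.
With Z = 1, ΔE = 13.60 × (1/n_f² − 1/n_i²), so 1/n_f² − 1/n_i² = 0.1875.
With n_f = 2: 1/n_i² = 1/4 − 0.1875 = 0.06251, so n_i ≈ 4.00.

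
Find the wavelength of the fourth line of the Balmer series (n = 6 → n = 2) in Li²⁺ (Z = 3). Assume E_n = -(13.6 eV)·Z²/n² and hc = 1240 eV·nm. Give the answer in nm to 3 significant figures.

45.6 nm

The Balmer series terminates on n_f = 2; the fourth line has n_i = 2+4 = 6.
ΔE = 122.4 × (1/2² − 1/6²) = 27.20 eV.
λ = 1240 / 27.20 = 45.6 nm.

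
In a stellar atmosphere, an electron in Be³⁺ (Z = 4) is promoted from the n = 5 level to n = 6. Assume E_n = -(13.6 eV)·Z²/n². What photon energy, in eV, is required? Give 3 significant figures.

The Bohr energies scale as Z², so for Z = 4: E_n = −217.6/n² eV.
E_6 = −217.6/36 = −6.044 eV and E_5 = −217.6/25 = −8.704 eV.
The photon energy is |E_6 − E_5| = 2.66 eV.

2.66 eV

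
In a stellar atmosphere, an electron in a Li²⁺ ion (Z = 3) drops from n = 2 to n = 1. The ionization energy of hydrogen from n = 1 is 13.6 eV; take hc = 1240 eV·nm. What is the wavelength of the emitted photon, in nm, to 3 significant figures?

For Z = 3 the level energies scale as Z², so the effective Rydberg energy is 13.6 × 9 = 122.4 eV.
ΔE = 122.4 × (1/1² − 1/2²) = 122.4 × 0.7500 = 91.80 eV.
λ = hc/ΔE = 1240 / 91.80 = 13.5 nm.

13.5 nm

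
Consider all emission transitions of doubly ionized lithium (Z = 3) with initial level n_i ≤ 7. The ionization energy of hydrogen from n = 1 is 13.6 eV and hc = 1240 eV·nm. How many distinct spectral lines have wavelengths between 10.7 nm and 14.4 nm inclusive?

Enumerate all n_i → n_f pairs with 1 ≤ n_f < n_i ≤ 7 and compute λ = 1240 / [13.6·9·(1/n_f² − 1/n_i²)].
Lines falling in [10.7, 14.4] nm: 4→1 (10.81 nm), 3→1 (11.40 nm), 2→1 (13.51 nm).

3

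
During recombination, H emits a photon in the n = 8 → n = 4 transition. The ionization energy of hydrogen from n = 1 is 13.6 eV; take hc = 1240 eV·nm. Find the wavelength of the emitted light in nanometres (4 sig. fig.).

1945 nm

ΔE = 13.60 × (1/4² − 1/8²) = 13.60 × 0.04688 = 0.6375 eV.
λ = hc/ΔE = 1240 / 0.6375 = 1945 nm.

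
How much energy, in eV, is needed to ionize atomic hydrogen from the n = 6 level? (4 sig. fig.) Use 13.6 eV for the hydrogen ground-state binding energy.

E_6 = −13.60/36 = −0.3778 eV, so ionization (to E = 0) requires 0.3778 eV.

0.3778 eV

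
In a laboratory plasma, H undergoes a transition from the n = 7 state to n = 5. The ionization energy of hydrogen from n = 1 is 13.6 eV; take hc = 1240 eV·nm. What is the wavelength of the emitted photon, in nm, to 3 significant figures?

ΔE = 13.60 × (1/5² − 1/7²) = 13.60 × 0.01959 = 0.2664 eV.
λ = hc/ΔE = 1240 / 0.2664 = 4650 nm.
This line belongs to the Pfund series.

4650 nm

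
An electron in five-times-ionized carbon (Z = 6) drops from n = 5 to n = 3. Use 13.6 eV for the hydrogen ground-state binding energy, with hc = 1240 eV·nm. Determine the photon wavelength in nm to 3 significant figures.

35.6 nm

For Z = 6 the level energies scale as Z², so the effective Rydberg energy is 13.6 × 36 = 489.6 eV.
ΔE = 489.6 × (1/3² − 1/5²) = 489.6 × 0.07111 = 34.82 eV.
λ = hc/ΔE = 1240 / 34.82 = 35.6 nm.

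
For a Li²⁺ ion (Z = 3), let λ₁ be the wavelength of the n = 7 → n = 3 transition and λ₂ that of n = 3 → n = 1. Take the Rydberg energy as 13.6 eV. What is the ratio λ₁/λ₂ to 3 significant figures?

λ ∝ 1/ΔE ∝ 1/(1/n_f² − 1/n_i²), and the Z² and hc factors cancel in the ratio.
λ₁/λ₂ = (1/1² − 1/3²)/(1/3² − 1/7²) = 0.8889/0.09070 = 9.80.

9.80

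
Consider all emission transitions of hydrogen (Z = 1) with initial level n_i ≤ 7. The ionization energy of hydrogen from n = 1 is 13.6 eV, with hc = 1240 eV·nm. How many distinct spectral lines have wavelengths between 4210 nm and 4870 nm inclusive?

Enumerate all n_i → n_f pairs with 1 ≤ n_f < n_i ≤ 7 and compute λ = 1240 / [13.6·1·(1/n_f² − 1/n_i²)].
Lines falling in [4210, 4870] nm: 7→5 (4654 nm).

1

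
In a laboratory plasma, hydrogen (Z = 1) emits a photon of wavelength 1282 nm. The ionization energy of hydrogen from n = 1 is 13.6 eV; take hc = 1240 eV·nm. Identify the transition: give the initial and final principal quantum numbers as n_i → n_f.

n_i = 5, n_f = 3

The photon energy is ΔE = hc/λ = 1240 / 1282 = 0.9672 eV.
With Z = 1, ΔE = 13.60 × (1/n_f² − 1/n_i²), so 1/n_f² − 1/n_i² = 0.07112.
Trying n_f = 3 gives 1/n_i² = 0.03999, i.e. n_i ≈ 5; this pair matches.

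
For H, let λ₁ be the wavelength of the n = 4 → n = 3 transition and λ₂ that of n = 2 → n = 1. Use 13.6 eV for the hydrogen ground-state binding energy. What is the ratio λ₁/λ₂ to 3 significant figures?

15.4

λ ∝ 1/ΔE ∝ 1/(1/n_f² − 1/n_i²), and the Z² and hc factors cancel in the ratio.
λ₁/λ₂ = (1/1² − 1/2²)/(1/3² − 1/4²) = 0.7500/0.04861 = 15.4.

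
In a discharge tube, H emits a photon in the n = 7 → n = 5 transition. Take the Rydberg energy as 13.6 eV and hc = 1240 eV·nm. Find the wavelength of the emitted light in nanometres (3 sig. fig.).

ΔE = 13.60 × (1/5² − 1/7²) = 13.60 × 0.01959 = 0.2664 eV.
λ = hc/ΔE = 1240 / 0.2664 = 4650 nm.

4650 nm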